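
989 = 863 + 126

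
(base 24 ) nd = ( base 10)565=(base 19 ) 1AE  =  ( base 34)GL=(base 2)1000110101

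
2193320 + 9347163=11540483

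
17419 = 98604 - 81185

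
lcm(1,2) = 2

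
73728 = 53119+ 20609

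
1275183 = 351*3633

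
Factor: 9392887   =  7^1*1341841^1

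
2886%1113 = 660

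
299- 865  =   - 566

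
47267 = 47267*1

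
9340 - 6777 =2563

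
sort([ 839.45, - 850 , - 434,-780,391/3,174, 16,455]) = [ - 850,-780,  -  434, 16, 391/3,174,  455, 839.45]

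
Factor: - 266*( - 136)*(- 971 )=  - 35126896 = - 2^4*7^1*17^1*19^1*971^1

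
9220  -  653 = 8567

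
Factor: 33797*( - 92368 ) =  - 3121761296 = - 2^4*23^1*251^1*33797^1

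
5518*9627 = 53121786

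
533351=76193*7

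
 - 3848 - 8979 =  -12827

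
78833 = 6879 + 71954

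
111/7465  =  111/7465 = 0.01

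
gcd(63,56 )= 7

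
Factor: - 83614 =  - 2^1*97^1*431^1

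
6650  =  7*950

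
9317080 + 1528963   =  10846043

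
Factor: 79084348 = 2^2*7^1*31^1*179^1*509^1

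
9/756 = 1/84  =  0.01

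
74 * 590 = 43660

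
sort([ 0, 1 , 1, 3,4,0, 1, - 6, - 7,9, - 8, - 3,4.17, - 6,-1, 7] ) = [ - 8 , - 7,-6, - 6, - 3, - 1,  0,0,1  ,  1,1  ,  3,4 , 4.17,7,9] 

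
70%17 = 2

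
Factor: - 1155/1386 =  - 2^ (-1)*3^( -1 ) *5^1 = - 5/6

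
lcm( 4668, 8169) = 32676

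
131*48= 6288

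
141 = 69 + 72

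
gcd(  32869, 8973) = 1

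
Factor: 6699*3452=23124948 = 2^2*3^1*7^1 *11^1*29^1*863^1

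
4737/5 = 4737/5 = 947.40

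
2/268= 1/134 = 0.01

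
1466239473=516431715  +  949807758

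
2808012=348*8069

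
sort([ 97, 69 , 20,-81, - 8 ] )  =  [  -  81, - 8, 20, 69, 97]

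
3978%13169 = 3978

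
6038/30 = 3019/15= 201.27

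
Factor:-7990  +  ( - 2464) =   -  2^1 * 5227^1 = -10454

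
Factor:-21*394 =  - 2^1 * 3^1*7^1*197^1 = -8274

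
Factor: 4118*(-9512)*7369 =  - 2^4*29^2*41^1*71^1*7369^1 = - 288646795504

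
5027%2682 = 2345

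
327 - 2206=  -1879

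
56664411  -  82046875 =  -25382464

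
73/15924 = 73/15924 = 0.00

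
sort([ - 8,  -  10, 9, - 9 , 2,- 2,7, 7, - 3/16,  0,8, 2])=[  -  10, - 9, -8, - 2, - 3/16, 0, 2, 2, 7,7, 8, 9 ] 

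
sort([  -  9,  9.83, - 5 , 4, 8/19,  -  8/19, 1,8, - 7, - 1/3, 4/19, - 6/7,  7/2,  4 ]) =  [ - 9,-7 , - 5,-6/7, - 8/19 , - 1/3 , 4/19,8/19,1 , 7/2 , 4,4 , 8,9.83] 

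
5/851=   5/851 = 0.01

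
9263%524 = 355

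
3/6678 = 1/2226 = 0.00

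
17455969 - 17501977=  - 46008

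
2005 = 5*401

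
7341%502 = 313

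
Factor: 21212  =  2^2*5303^1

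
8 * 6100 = 48800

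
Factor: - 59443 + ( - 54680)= -3^1*109^1*349^1 = - 114123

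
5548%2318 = 912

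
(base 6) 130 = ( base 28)1Q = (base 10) 54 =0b110110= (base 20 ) 2E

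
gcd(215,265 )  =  5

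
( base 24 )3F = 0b1010111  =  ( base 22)3L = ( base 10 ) 87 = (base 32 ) 2n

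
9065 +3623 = 12688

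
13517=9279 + 4238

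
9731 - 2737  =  6994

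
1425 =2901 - 1476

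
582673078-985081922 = -402408844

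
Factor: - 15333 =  - 3^1 * 19^1*269^1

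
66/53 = 1 + 13/53 = 1.25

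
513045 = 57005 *9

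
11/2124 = 11/2124  =  0.01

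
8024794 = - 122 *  ( - 65777)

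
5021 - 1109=3912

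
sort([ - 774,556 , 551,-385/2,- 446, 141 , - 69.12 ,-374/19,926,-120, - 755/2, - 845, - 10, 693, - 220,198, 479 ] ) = [  -  845,-774, - 446, - 755/2, - 220,-385/2, -120,-69.12,  -  374/19,-10, 141,198  ,  479,551,556,693,926] 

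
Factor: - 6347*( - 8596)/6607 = 54558812/6607 = 2^2 * 7^1*11^1 * 307^1*577^1 * 6607^ ( - 1 ) 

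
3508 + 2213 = 5721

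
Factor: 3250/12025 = 2^1*5^1  *  37^( - 1 ) = 10/37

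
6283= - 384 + 6667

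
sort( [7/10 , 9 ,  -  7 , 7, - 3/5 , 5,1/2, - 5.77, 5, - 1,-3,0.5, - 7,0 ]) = [ - 7 , - 7,- 5.77, - 3, - 1, - 3/5,0, 1/2,0.5,7/10,  5 , 5,  7, 9]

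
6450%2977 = 496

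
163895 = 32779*5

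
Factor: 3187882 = 2^1*1097^1*1453^1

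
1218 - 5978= - 4760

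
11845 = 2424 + 9421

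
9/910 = 9/910 =0.01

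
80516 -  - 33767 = 114283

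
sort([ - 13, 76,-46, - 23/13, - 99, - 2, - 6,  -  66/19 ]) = [ - 99, - 46, - 13, - 6, - 66/19, - 2, - 23/13, 76]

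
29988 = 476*63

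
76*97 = 7372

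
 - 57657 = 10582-68239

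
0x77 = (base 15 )7E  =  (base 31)3Q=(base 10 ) 119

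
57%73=57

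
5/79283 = 5/79283= 0.00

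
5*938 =4690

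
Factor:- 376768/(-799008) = 58/123   =  2^1*3^(-1 ) * 29^1*41^(-1 ) 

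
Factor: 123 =3^1*41^1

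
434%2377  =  434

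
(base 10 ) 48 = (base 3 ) 1210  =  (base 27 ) 1l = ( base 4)300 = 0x30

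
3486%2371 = 1115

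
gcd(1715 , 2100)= 35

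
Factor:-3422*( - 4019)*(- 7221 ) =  - 2^1*3^1*29^2*59^1*83^1*4019^1  =  - 99310542978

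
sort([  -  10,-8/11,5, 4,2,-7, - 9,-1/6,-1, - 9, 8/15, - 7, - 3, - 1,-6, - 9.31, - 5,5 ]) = [  -  10, - 9.31, - 9 , - 9, - 7,-7, - 6, - 5, - 3, - 1, - 1, -8/11, - 1/6,8/15,2 , 4 , 5,5 ] 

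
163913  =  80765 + 83148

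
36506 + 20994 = 57500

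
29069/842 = 29069/842 = 34.52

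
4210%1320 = 250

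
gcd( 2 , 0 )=2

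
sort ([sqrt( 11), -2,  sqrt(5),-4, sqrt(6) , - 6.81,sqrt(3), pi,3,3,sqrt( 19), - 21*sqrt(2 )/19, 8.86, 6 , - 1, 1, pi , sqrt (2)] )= [ - 6.81, - 4, - 2, - 21*sqrt( 2 ) /19, - 1,1,sqrt(2),sqrt( 3), sqrt(5 ) , sqrt( 6 ) , 3, 3,pi,pi,sqrt(11), sqrt( 19 ) , 6,8.86] 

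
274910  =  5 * 54982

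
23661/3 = 7887= 7887.00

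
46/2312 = 23/1156 = 0.02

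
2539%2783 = 2539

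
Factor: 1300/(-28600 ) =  - 2^(  -  1)*11^(-1) = - 1/22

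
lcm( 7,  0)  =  0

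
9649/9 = 1072 + 1/9 = 1072.11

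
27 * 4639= 125253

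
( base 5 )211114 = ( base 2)1101101111010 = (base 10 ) 7034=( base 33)6F5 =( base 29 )8AG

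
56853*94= 5344182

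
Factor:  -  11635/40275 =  - 13/45 = -3^( - 2) * 5^ (-1 ) * 13^1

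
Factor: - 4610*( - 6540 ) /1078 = 15074700/539 = 2^2*3^1*5^2*7^(-2)*11^( - 1 )*109^1 * 461^1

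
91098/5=91098/5=18219.60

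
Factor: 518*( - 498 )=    -257964 = -2^2*3^1*7^1*37^1 * 83^1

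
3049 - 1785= 1264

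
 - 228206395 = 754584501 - 982790896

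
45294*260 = 11776440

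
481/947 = 481/947   =  0.51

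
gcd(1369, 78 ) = 1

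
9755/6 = 1625 +5/6 = 1625.83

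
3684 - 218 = 3466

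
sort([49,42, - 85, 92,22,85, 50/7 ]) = [ - 85, 50/7, 22,  42,49,85 , 92 ] 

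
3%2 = 1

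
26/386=13/193=0.07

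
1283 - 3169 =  - 1886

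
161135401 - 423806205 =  - 262670804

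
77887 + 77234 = 155121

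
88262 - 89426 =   -  1164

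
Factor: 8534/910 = 4267/455 = 5^( - 1)*7^(-1)*13^ ( - 1 )*17^1 * 251^1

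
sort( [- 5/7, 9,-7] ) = [ - 7, - 5/7 , 9]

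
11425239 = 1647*6937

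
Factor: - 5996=-2^2*1499^1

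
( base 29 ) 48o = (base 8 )7044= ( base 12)2118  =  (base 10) 3620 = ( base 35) 2XF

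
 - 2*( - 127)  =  254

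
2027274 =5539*366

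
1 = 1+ 0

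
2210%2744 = 2210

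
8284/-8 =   -  2071/2 = -  1035.50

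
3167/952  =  3167/952 = 3.33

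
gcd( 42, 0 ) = 42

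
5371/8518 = 5371/8518 = 0.63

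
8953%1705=428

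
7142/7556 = 3571/3778=0.95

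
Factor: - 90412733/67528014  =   -2^( - 1 )*3^(  -  1 )*19^(  -  1) * 563^1*160591^1 * 592351^ ( - 1)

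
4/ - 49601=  - 1 + 49597/49601= - 0.00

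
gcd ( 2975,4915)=5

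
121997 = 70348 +51649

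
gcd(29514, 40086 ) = 6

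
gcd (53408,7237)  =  1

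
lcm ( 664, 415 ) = 3320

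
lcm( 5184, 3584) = 290304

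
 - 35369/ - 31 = 1140+29/31 =1140.94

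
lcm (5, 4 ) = 20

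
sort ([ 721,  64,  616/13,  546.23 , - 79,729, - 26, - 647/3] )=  [ - 647/3, - 79,- 26,616/13, 64 , 546.23,721,729 ] 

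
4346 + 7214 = 11560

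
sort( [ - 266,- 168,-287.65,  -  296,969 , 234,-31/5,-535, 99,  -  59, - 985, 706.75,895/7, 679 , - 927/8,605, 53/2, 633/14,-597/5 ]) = [ - 985, - 535,-296,  -  287.65,-266, - 168,-597/5, - 927/8,-59, - 31/5, 53/2,633/14,99,895/7,234, 605, 679  ,  706.75,969 ] 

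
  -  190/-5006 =95/2503 = 0.04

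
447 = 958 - 511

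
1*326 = 326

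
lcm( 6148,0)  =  0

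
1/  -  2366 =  - 1/2366 = - 0.00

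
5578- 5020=558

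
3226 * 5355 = 17275230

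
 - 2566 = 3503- 6069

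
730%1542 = 730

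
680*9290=6317200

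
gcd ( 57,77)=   1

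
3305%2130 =1175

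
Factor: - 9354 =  - 2^1*3^1*1559^1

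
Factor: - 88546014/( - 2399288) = 2^ ( - 2) * 3^3* 61^1*443^( - 1 )* 677^( -1 )*26881^1 = 44273007/1199644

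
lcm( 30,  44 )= 660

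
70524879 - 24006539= 46518340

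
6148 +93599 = 99747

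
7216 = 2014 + 5202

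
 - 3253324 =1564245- 4817569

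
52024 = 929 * 56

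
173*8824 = 1526552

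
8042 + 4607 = 12649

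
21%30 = 21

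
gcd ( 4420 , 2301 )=13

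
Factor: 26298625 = 5^3*61^1 * 3449^1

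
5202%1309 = 1275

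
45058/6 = 7509  +  2/3 = 7509.67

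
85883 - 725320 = -639437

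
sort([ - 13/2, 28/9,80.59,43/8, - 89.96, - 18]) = [  -  89.96, -18, - 13/2,28/9, 43/8,80.59] 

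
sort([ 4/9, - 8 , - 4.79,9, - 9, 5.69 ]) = [  -  9, - 8,-4.79, 4/9,5.69,  9 ] 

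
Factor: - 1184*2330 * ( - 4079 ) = 11252818880 = 2^6*5^1*37^1*233^1*4079^1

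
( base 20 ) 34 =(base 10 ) 64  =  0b1000000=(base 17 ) 3D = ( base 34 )1u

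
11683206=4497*2598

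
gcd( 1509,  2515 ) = 503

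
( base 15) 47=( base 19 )3a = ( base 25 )2h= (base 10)67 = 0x43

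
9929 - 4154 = 5775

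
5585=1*5585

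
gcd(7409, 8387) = 1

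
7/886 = 7/886 = 0.01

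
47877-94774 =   -  46897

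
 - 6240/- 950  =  6+54/95 =6.57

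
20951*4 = 83804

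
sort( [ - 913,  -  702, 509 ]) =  [  -  913, - 702,509] 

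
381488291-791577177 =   -  410088886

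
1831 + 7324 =9155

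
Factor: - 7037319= -3^1* 89^1*26357^1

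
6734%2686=1362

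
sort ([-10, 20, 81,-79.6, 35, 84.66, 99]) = [ - 79.6,-10,20, 35,81, 84.66,  99] 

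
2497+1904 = 4401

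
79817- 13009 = 66808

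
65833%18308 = 10909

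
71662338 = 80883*886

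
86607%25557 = 9936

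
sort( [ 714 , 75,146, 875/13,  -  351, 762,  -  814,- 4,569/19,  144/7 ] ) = [ - 814, - 351,-4 , 144/7,569/19, 875/13,75, 146, 714, 762]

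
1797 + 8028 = 9825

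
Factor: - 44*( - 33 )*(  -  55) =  - 79860 = - 2^2 * 3^1*5^1*11^3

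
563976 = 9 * 62664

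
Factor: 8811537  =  3^1*7^1*419597^1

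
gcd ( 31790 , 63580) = 31790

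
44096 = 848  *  52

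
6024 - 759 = 5265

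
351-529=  - 178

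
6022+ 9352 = 15374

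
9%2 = 1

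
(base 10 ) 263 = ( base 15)128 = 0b100000111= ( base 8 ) 407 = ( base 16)107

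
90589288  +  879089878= 969679166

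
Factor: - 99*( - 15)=1485=   3^3*5^1 * 11^1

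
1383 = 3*461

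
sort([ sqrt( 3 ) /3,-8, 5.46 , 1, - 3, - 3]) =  [ -8, - 3,  -  3, sqrt(3)/3, 1,5.46]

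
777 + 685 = 1462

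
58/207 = 58/207 = 0.28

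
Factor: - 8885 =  - 5^1* 1777^1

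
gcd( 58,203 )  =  29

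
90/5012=45/2506 = 0.02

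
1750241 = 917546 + 832695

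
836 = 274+562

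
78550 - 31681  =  46869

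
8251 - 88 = 8163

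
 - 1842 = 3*( - 614 ) 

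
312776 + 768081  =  1080857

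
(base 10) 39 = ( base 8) 47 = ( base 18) 23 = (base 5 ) 124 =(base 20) 1J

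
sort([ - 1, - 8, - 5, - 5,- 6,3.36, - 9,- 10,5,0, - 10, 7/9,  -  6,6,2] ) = [ - 10, - 10,  -  9, - 8,- 6,-6, - 5, - 5,- 1,0,  7/9, 2,3.36, 5, 6 ] 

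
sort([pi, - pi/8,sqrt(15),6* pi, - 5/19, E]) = [  -  pi/8,-5/19, E,pi, sqrt ( 15), 6*pi ]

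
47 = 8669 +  - 8622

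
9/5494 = 9/5494  =  0.00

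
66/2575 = 66/2575  =  0.03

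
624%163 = 135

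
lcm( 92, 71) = 6532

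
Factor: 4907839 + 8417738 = 3^1*109^1*40751^1  =  13325577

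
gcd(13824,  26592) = 96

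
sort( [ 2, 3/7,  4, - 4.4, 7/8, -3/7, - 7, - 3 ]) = [ -7, - 4.4, - 3, - 3/7,3/7, 7/8, 2, 4 ] 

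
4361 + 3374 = 7735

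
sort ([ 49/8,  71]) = [ 49/8, 71 ] 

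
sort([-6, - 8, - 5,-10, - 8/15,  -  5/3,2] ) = [ - 10,  -  8,-6,-5 ,  -  5/3, - 8/15, 2]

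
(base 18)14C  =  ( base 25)G8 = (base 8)630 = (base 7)1122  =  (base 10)408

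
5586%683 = 122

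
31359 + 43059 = 74418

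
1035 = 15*69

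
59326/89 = 666+52/89 =666.58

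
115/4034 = 115/4034 = 0.03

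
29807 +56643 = 86450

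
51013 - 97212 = -46199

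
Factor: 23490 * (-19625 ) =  - 460991250 =-2^1 * 3^4*5^4 * 29^1*157^1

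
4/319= 4/319= 0.01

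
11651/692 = 11651/692=16.84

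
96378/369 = 32126/123 = 261.19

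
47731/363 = 47731/363= 131.49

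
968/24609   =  968/24609 = 0.04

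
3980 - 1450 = 2530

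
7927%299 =153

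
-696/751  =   - 696/751 = - 0.93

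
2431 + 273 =2704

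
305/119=2 + 67/119 = 2.56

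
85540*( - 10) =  - 855400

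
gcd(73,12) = 1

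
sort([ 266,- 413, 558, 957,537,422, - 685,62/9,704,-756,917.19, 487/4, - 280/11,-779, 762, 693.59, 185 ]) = [- 779, - 756, - 685,-413 , - 280/11, 62/9,487/4,185,266,422,537,  558,693.59,704, 762,917.19,957 ]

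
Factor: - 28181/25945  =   - 5^( - 1)*5189^( -1)*28181^1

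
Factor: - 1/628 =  - 2^( - 2 )*157^ ( - 1) 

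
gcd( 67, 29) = 1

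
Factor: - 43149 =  - 3^1*19^1*757^1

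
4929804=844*5841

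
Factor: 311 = 311^1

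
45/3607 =45/3607= 0.01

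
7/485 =7/485 = 0.01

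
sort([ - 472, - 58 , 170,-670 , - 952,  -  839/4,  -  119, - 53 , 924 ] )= [ - 952,- 670, - 472, - 839/4,-119, - 58 , - 53,170,924 ]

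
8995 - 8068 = 927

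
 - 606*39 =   -  23634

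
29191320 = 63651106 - 34459786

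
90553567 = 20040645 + 70512922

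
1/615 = 1/615=   0.00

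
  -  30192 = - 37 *816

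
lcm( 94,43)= 4042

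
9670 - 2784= 6886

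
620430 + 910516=1530946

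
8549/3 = 8549/3 = 2849.67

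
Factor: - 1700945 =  - 5^1*109^1*3121^1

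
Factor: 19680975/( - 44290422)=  -2^ ( - 1 )*3^1*5^2 *11^( - 1)*173^ ( - 1 )*431^( - 1)*9719^1 =- 728925/1640386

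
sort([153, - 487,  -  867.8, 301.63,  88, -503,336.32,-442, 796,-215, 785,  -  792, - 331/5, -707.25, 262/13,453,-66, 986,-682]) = [-867.8, - 792,-707.25 , - 682,  -  503 , - 487,-442, - 215,  -  331/5,  -  66 , 262/13, 88,153,301.63,336.32, 453,  785, 796, 986]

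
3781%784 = 645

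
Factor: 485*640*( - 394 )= -2^8*5^2 * 97^1*197^1 = -122297600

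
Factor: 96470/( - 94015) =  -2^1*11^1*877^1*18803^(-1) = - 19294/18803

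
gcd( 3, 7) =1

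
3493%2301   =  1192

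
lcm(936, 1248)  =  3744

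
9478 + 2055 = 11533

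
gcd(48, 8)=8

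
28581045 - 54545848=-25964803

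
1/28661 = 1/28661 = 0.00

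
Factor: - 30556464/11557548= - 2546372/963129= - 2^2*3^(  -  1 )*19^(  -  1 )*61^(-1)*277^(-1)*337^1*1889^1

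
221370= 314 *705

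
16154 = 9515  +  6639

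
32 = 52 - 20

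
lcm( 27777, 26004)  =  1222188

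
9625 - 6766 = 2859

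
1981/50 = 39 + 31/50= 39.62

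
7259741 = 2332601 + 4927140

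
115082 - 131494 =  - 16412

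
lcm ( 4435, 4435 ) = 4435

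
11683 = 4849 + 6834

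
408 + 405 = 813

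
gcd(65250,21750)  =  21750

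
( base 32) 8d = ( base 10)269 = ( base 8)415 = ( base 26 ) a9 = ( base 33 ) 85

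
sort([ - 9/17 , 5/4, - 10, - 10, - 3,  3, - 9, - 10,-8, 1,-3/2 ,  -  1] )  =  [-10, - 10, - 10, - 9 , - 8, - 3, - 3/2, - 1, - 9/17,  1,5/4,  3]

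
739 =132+607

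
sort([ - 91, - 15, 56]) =[ - 91, - 15 , 56]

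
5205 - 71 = 5134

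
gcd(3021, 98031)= 3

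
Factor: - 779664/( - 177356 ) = 444/101 = 2^2 * 3^1 * 37^1*101^( -1 )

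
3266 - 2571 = 695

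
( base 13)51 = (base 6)150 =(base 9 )73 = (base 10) 66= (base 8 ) 102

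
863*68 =58684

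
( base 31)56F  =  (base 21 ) B78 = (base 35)431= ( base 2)1001110001110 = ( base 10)5006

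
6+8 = 14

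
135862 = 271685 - 135823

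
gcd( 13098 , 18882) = 6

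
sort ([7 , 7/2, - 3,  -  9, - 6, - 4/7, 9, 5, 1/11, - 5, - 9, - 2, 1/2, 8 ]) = [  -  9,-9, - 6, - 5, - 3,  -  2 , - 4/7,1/11,1/2, 7/2,5, 7,8,9]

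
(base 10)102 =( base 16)66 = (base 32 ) 36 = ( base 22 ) 4e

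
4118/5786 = 2059/2893=0.71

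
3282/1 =3282 = 3282.00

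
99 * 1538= 152262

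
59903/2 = 59903/2 =29951.50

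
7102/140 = 3551/70= 50.73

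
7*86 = 602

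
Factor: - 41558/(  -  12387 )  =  2^1*3^(- 1)*11^1*1889^1*4129^(-1) 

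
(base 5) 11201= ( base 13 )498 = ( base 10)801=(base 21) 1H3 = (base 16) 321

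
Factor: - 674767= - 674767^1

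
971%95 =21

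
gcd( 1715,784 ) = 49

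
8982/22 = 408 + 3/11 = 408.27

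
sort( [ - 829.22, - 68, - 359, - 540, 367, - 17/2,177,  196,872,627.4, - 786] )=[ - 829.22, - 786, - 540, - 359, - 68, - 17/2, 177,196, 367,  627.4,872] 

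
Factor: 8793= 3^2 * 977^1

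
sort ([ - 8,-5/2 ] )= [ - 8, - 5/2 ] 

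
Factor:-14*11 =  - 2^1*7^1 * 11^1 = - 154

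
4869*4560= 22202640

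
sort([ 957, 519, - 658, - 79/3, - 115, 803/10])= [ - 658, - 115, - 79/3, 803/10, 519,957]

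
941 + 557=1498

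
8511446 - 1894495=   6616951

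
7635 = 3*2545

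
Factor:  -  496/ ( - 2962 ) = 248/1481 = 2^3*31^1*1481^ ( - 1 ) 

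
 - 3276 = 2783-6059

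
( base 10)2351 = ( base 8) 4457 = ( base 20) 5HB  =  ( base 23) 4a5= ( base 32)29F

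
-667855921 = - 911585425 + 243729504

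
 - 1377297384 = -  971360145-405937239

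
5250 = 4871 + 379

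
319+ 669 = 988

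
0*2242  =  0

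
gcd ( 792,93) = 3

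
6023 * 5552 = 33439696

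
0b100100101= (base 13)197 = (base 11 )247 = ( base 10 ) 293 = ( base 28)AD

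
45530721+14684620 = 60215341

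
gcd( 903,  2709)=903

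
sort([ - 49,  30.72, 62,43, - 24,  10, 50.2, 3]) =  [ - 49, - 24,  3, 10, 30.72 , 43,50.2, 62]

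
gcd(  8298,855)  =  9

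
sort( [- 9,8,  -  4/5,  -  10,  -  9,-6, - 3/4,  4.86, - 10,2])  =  [ - 10,  -  10, - 9,  -  9,  -  6, - 4/5, -3/4, 2,4.86,8]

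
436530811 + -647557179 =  - 211026368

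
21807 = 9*2423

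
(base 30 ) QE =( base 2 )1100011010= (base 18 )282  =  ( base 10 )794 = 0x31a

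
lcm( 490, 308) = 10780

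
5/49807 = 5/49807 = 0.00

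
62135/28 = 2219 + 3/28 = 2219.11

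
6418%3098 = 222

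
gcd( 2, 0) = 2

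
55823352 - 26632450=29190902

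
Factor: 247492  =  2^2 * 7^1*8839^1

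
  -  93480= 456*(- 205 )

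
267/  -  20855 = -1 + 20588/20855 = - 0.01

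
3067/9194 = 3067/9194  =  0.33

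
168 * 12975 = 2179800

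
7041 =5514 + 1527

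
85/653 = 85/653 = 0.13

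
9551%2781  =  1208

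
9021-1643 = 7378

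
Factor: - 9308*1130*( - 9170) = 96450426800 = 2^4* 5^2  *  7^1 *13^1 * 113^1*131^1*179^1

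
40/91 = 40/91  =  0.44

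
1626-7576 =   -  5950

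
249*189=47061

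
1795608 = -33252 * (-54 ) 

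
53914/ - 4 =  - 13479+1/2 = -13478.50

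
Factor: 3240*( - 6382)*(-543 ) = 11227980240 = 2^4*  3^5*5^1 *181^1*3191^1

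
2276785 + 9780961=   12057746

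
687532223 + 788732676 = 1476264899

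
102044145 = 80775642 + 21268503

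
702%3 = 0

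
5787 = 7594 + -1807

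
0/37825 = 0 = 0.00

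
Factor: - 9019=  - 29^1*311^1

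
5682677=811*7007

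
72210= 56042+16168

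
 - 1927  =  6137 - 8064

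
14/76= 7/38 = 0.18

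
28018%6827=710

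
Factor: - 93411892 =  - 2^2 * 7^1*139^1 *24001^1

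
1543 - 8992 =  - 7449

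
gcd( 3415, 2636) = 1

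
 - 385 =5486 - 5871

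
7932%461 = 95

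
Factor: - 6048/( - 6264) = 28/29= 2^2*7^1*29^( - 1) 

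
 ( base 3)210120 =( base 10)582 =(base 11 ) 48A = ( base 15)28c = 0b1001000110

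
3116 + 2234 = 5350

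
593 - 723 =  - 130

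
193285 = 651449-458164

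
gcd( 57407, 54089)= 7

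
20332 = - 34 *( - 598) 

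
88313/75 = 88313/75 = 1177.51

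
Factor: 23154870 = 2^1 * 3^1*5^1 *73^1*97^1*109^1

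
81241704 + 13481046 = 94722750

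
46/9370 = 23/4685= 0.00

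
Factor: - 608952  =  -2^3 * 3^1*25373^1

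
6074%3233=2841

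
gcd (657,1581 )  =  3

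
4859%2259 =341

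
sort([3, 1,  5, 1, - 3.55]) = [ - 3.55, 1,  1, 3,5]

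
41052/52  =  10263/13 = 789.46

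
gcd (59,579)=1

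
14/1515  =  14/1515 = 0.01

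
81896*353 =28909288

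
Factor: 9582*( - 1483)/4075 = -14210106/4075 = - 2^1*3^1*5^ (-2) *163^ ( - 1)*1483^1*1597^1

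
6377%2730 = 917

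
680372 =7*97196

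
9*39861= 358749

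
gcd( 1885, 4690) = 5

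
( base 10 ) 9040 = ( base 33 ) 89v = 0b10001101010000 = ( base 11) 6879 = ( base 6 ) 105504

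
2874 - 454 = 2420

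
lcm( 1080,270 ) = 1080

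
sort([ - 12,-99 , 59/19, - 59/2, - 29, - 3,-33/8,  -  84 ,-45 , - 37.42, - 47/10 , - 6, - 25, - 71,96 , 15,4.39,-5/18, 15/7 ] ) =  [ - 99, - 84, - 71,-45, - 37.42 , - 59/2, - 29, - 25 , - 12, - 6, - 47/10, - 33/8, -3 , - 5/18,15/7  ,  59/19, 4.39,15, 96]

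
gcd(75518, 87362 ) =2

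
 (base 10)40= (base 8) 50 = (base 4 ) 220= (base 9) 44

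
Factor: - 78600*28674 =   -  2253776400 = - 2^4*3^6*5^2*59^1*131^1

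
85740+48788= 134528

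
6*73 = 438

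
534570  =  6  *89095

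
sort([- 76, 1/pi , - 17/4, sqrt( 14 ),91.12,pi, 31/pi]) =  [-76,-17/4,1/pi, pi, sqrt(14)  ,  31/pi,91.12]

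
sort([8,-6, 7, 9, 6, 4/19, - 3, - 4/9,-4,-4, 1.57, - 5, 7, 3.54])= [ - 6, - 5, -4,-4, - 3, - 4/9, 4/19,  1.57,  3.54, 6, 7, 7,8, 9]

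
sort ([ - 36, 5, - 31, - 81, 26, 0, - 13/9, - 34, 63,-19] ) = [ - 81 ,-36, - 34, - 31,-19 , - 13/9,0, 5,26,63]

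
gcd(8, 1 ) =1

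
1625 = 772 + 853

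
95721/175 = 95721/175= 546.98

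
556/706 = 278/353 = 0.79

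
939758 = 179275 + 760483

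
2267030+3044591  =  5311621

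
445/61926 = 445/61926 = 0.01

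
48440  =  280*173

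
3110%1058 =994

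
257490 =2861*90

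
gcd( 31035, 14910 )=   15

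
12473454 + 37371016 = 49844470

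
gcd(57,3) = 3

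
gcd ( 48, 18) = 6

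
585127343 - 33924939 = 551202404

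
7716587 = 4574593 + 3141994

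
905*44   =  39820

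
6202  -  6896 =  - 694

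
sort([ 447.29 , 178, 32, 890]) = [32,178,447.29 , 890]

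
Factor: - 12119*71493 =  - 3^1*12119^1*23831^1 = - 866423667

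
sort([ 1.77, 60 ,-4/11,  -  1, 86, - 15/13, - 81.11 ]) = [ - 81.11,  -  15/13,-1, - 4/11, 1.77,  60,  86 ] 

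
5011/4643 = 5011/4643 = 1.08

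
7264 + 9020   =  16284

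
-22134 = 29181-51315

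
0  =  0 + 0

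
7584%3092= 1400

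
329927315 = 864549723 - 534622408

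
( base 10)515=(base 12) 36b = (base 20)15F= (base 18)1ab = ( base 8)1003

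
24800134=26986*919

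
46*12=552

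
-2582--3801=1219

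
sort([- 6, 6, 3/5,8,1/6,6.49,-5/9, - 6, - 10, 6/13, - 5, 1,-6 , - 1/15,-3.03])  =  [ - 10, - 6,-6, - 6,  -  5, - 3.03, -5/9, - 1/15,1/6,6/13,3/5,1,6 , 6.49, 8]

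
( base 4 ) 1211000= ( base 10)6464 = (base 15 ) 1DAE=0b1100101000000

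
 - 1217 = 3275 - 4492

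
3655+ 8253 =11908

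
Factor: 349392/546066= 58232/91011=2^3*3^( - 1) * 23^( - 1)* 29^1*251^1*1319^( - 1 ) 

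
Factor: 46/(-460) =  - 1/10 = -2^( - 1)*5^(- 1 )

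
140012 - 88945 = 51067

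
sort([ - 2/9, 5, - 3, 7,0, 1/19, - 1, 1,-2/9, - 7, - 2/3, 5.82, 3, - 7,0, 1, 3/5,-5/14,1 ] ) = [-7, - 7 , - 3, - 1,-2/3, - 5/14, - 2/9, - 2/9, 0,0, 1/19, 3/5, 1, 1, 1 , 3, 5,5.82,7]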